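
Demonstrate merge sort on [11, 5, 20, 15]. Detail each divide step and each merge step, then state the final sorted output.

Merge sort trace:

Split: [11, 5, 20, 15] -> [11, 5] and [20, 15]
  Split: [11, 5] -> [11] and [5]
  Merge: [11] + [5] -> [5, 11]
  Split: [20, 15] -> [20] and [15]
  Merge: [20] + [15] -> [15, 20]
Merge: [5, 11] + [15, 20] -> [5, 11, 15, 20]

Final sorted array: [5, 11, 15, 20]

The merge sort proceeds by recursively splitting the array and merging sorted halves.
After all merges, the sorted array is [5, 11, 15, 20].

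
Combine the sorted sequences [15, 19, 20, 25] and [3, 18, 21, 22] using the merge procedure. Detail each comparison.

Merging process:

Compare 15 vs 3: take 3 from right. Merged: [3]
Compare 15 vs 18: take 15 from left. Merged: [3, 15]
Compare 19 vs 18: take 18 from right. Merged: [3, 15, 18]
Compare 19 vs 21: take 19 from left. Merged: [3, 15, 18, 19]
Compare 20 vs 21: take 20 from left. Merged: [3, 15, 18, 19, 20]
Compare 25 vs 21: take 21 from right. Merged: [3, 15, 18, 19, 20, 21]
Compare 25 vs 22: take 22 from right. Merged: [3, 15, 18, 19, 20, 21, 22]
Append remaining from left: [25]. Merged: [3, 15, 18, 19, 20, 21, 22, 25]

Final merged array: [3, 15, 18, 19, 20, 21, 22, 25]
Total comparisons: 7

The merged array is [3, 15, 18, 19, 20, 21, 22, 25], requiring 7 comparisons. The merge step runs in O(n) time where n is the total number of elements.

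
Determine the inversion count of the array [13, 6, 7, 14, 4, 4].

Finding inversions in [13, 6, 7, 14, 4, 4]:

(0, 1): arr[0]=13 > arr[1]=6
(0, 2): arr[0]=13 > arr[2]=7
(0, 4): arr[0]=13 > arr[4]=4
(0, 5): arr[0]=13 > arr[5]=4
(1, 4): arr[1]=6 > arr[4]=4
(1, 5): arr[1]=6 > arr[5]=4
(2, 4): arr[2]=7 > arr[4]=4
(2, 5): arr[2]=7 > arr[5]=4
(3, 4): arr[3]=14 > arr[4]=4
(3, 5): arr[3]=14 > arr[5]=4

Total inversions: 10

The array has 10 inversion(s): (0,1), (0,2), (0,4), (0,5), (1,4), (1,5), (2,4), (2,5), (3,4), (3,5). Each pair (i,j) satisfies i < j and arr[i] > arr[j].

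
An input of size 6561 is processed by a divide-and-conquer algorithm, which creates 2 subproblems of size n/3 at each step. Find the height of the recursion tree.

For divide and conquer with division factor 3:

Problem sizes at each level:
Level 0: 6561
Level 1: 2187
Level 2: 729
Level 3: 243
Level 4: 81
Level 5: 27
Level 6: 9
Level 7: 3
Level 8: 1

The root is level 0 and the size-1 base case is level 8 (the tree spans levels 0 through 8, i.e. 9 levels counting the root), so the depth is the number of divisions: log_3(6561) = 8

The recursion tree depth is log_3(6561) = 8. At each level, the problem size is divided by 3, so it takes 8 divisions to reduce to a base case of size 1. The algorithm makes 2 recursive calls at each level.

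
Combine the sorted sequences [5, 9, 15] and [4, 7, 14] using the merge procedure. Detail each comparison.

Merging process:

Compare 5 vs 4: take 4 from right. Merged: [4]
Compare 5 vs 7: take 5 from left. Merged: [4, 5]
Compare 9 vs 7: take 7 from right. Merged: [4, 5, 7]
Compare 9 vs 14: take 9 from left. Merged: [4, 5, 7, 9]
Compare 15 vs 14: take 14 from right. Merged: [4, 5, 7, 9, 14]
Append remaining from left: [15]. Merged: [4, 5, 7, 9, 14, 15]

Final merged array: [4, 5, 7, 9, 14, 15]
Total comparisons: 5

The merged array is [4, 5, 7, 9, 14, 15], requiring 5 comparisons. The merge step runs in O(n) time where n is the total number of elements.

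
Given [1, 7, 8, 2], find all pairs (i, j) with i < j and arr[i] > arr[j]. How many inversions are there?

Finding inversions in [1, 7, 8, 2]:

(1, 3): arr[1]=7 > arr[3]=2
(2, 3): arr[2]=8 > arr[3]=2

Total inversions: 2

The array has 2 inversion(s): (1,3), (2,3). Each pair (i,j) satisfies i < j and arr[i] > arr[j].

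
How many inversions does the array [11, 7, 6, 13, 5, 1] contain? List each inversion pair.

Finding inversions in [11, 7, 6, 13, 5, 1]:

(0, 1): arr[0]=11 > arr[1]=7
(0, 2): arr[0]=11 > arr[2]=6
(0, 4): arr[0]=11 > arr[4]=5
(0, 5): arr[0]=11 > arr[5]=1
(1, 2): arr[1]=7 > arr[2]=6
(1, 4): arr[1]=7 > arr[4]=5
(1, 5): arr[1]=7 > arr[5]=1
(2, 4): arr[2]=6 > arr[4]=5
(2, 5): arr[2]=6 > arr[5]=1
(3, 4): arr[3]=13 > arr[4]=5
(3, 5): arr[3]=13 > arr[5]=1
(4, 5): arr[4]=5 > arr[5]=1

Total inversions: 12

The array has 12 inversion(s): (0,1), (0,2), (0,4), (0,5), (1,2), (1,4), (1,5), (2,4), (2,5), (3,4), (3,5), (4,5). Each pair (i,j) satisfies i < j and arr[i] > arr[j].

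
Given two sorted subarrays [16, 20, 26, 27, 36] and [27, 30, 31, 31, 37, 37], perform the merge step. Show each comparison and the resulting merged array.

Merging process:

Compare 16 vs 27: take 16 from left. Merged: [16]
Compare 20 vs 27: take 20 from left. Merged: [16, 20]
Compare 26 vs 27: take 26 from left. Merged: [16, 20, 26]
Compare 27 vs 27: take 27 from left. Merged: [16, 20, 26, 27]
Compare 36 vs 27: take 27 from right. Merged: [16, 20, 26, 27, 27]
Compare 36 vs 30: take 30 from right. Merged: [16, 20, 26, 27, 27, 30]
Compare 36 vs 31: take 31 from right. Merged: [16, 20, 26, 27, 27, 30, 31]
Compare 36 vs 31: take 31 from right. Merged: [16, 20, 26, 27, 27, 30, 31, 31]
Compare 36 vs 37: take 36 from left. Merged: [16, 20, 26, 27, 27, 30, 31, 31, 36]
Append remaining from right: [37, 37]. Merged: [16, 20, 26, 27, 27, 30, 31, 31, 36, 37, 37]

Final merged array: [16, 20, 26, 27, 27, 30, 31, 31, 36, 37, 37]
Total comparisons: 9

The merged array is [16, 20, 26, 27, 27, 30, 31, 31, 36, 37, 37], requiring 9 comparisons. The merge step runs in O(n) time where n is the total number of elements.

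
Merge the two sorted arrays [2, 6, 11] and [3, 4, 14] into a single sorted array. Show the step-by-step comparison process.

Merging process:

Compare 2 vs 3: take 2 from left. Merged: [2]
Compare 6 vs 3: take 3 from right. Merged: [2, 3]
Compare 6 vs 4: take 4 from right. Merged: [2, 3, 4]
Compare 6 vs 14: take 6 from left. Merged: [2, 3, 4, 6]
Compare 11 vs 14: take 11 from left. Merged: [2, 3, 4, 6, 11]
Append remaining from right: [14]. Merged: [2, 3, 4, 6, 11, 14]

Final merged array: [2, 3, 4, 6, 11, 14]
Total comparisons: 5

The merged array is [2, 3, 4, 6, 11, 14], requiring 5 comparisons. The merge step runs in O(n) time where n is the total number of elements.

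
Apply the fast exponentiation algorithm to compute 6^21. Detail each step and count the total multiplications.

Computing 6^21 by squaring (build up from 6^1; each line after the first costs one multiplication):

6^1 = 6
6^2 = (6^1)^2 = 6^2 = 36
6^4 = (6^2)^2 = 36^2 = 1296
6^5 = 6 * 6^4 = 6 * 1296 = 7776
6^10 = (6^5)^2 = 7776^2 = 60466176
6^20 = (6^10)^2 = 60466176^2 = 3656158440062976
6^21 = 6 * 6^20 = 6 * 3656158440062976 = 21936950640377856

Result: 21936950640377856
Multiplications needed: 6 (6 lines after 6^1)

6^21 = 21936950640377856. Using exponentiation by squaring, this requires 6 multiplications. The key idea: if the exponent is even, square the half-power; if odd, multiply by the base once.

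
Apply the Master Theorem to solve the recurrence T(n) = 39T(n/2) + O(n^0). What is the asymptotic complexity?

Master Theorem for T(n) = 39T(n/2) + O(n^0):

a = 39, b = 2, c = 0
log_b(a) = log_2(39) = 5.2854

Case 1: c = 0 < log_2(39) = 5.2854
T(n) = O(n^(log_2 39))

For T(n) = 39T(n/2) + O(n^0): log_2(39) = 5.2854. This is Case 1 of the Master Theorem (c < log_b(a), work dominated by leaves), giving O(n^(log_2 39)).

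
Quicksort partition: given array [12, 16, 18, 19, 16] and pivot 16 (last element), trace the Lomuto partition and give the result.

Lomuto partition with pivot = 16:

Initial array: [12, 16, 18, 19, 16]

arr[0]=12 <= 16: swap with position 0, array becomes [12, 16, 18, 19, 16]
arr[1]=16 <= 16: swap with position 1, array becomes [12, 16, 18, 19, 16]
arr[2]=18 > 16: no swap
arr[3]=19 > 16: no swap

Place pivot at position 2: [12, 16, 16, 19, 18]
Pivot position: 2

After partitioning with pivot 16, the array becomes [12, 16, 16, 19, 18]. The pivot is placed at index 2. All elements to the left of the pivot are <= 16, and all elements to the right are > 16.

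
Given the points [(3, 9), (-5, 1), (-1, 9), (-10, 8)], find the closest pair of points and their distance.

Computing all pairwise distances among 4 points:

d((3, 9), (-5, 1)) = 11.3137
d((3, 9), (-1, 9)) = 4.0 <-- minimum
d((3, 9), (-10, 8)) = 13.0384
d((-5, 1), (-1, 9)) = 8.9443
d((-5, 1), (-10, 8)) = 8.6023
d((-1, 9), (-10, 8)) = 9.0554

Closest pair: (3, 9) and (-1, 9) with distance 4.0

The closest pair is (3, 9) and (-1, 9) with Euclidean distance 4.0. For 4 points, brute-force pairwise comparison is shown above. For large n, the divide-and-conquer algorithm (sort by x, recurse on halves, check the dividing strip) achieves O(n log n).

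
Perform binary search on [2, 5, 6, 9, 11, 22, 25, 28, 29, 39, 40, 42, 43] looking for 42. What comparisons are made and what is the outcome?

Binary search for 42 in [2, 5, 6, 9, 11, 22, 25, 28, 29, 39, 40, 42, 43]:

lo=0, hi=12, mid=6, arr[mid]=25 -> 25 < 42, search right half
lo=7, hi=12, mid=9, arr[mid]=39 -> 39 < 42, search right half
lo=10, hi=12, mid=11, arr[mid]=42 -> Found target at index 11!

Binary search finds 42 at index 11 after 3 comparisons. The search repeatedly halves the search space by comparing with the middle element.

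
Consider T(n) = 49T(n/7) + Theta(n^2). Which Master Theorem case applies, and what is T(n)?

Master Theorem for T(n) = 49T(n/7) + O(n^2):

a = 49, b = 7, c = 2
log_b(a) = log_7(49) = 2.0000

Case 2: c = 2 = log_7(49) = 2.0000
T(n) = O(n^2 log n) = O(n^2 log n)

For T(n) = 49T(n/7) + O(n^2): log_7(49) = 2.0000. This is Case 2 of the Master Theorem (c = log_b(a), equal work at all levels), giving O(n^2 log n).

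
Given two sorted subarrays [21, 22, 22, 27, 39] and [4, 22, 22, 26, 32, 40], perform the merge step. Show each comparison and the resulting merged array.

Merging process:

Compare 21 vs 4: take 4 from right. Merged: [4]
Compare 21 vs 22: take 21 from left. Merged: [4, 21]
Compare 22 vs 22: take 22 from left. Merged: [4, 21, 22]
Compare 22 vs 22: take 22 from left. Merged: [4, 21, 22, 22]
Compare 27 vs 22: take 22 from right. Merged: [4, 21, 22, 22, 22]
Compare 27 vs 22: take 22 from right. Merged: [4, 21, 22, 22, 22, 22]
Compare 27 vs 26: take 26 from right. Merged: [4, 21, 22, 22, 22, 22, 26]
Compare 27 vs 32: take 27 from left. Merged: [4, 21, 22, 22, 22, 22, 26, 27]
Compare 39 vs 32: take 32 from right. Merged: [4, 21, 22, 22, 22, 22, 26, 27, 32]
Compare 39 vs 40: take 39 from left. Merged: [4, 21, 22, 22, 22, 22, 26, 27, 32, 39]
Append remaining from right: [40]. Merged: [4, 21, 22, 22, 22, 22, 26, 27, 32, 39, 40]

Final merged array: [4, 21, 22, 22, 22, 22, 26, 27, 32, 39, 40]
Total comparisons: 10

The merged array is [4, 21, 22, 22, 22, 22, 26, 27, 32, 39, 40], requiring 10 comparisons. The merge step runs in O(n) time where n is the total number of elements.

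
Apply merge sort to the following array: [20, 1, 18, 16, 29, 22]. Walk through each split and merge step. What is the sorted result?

Merge sort trace:

Split: [20, 1, 18, 16, 29, 22] -> [20, 1, 18] and [16, 29, 22]
  Split: [20, 1, 18] -> [20] and [1, 18]
    Split: [1, 18] -> [1] and [18]
    Merge: [1] + [18] -> [1, 18]
  Merge: [20] + [1, 18] -> [1, 18, 20]
  Split: [16, 29, 22] -> [16] and [29, 22]
    Split: [29, 22] -> [29] and [22]
    Merge: [29] + [22] -> [22, 29]
  Merge: [16] + [22, 29] -> [16, 22, 29]
Merge: [1, 18, 20] + [16, 22, 29] -> [1, 16, 18, 20, 22, 29]

Final sorted array: [1, 16, 18, 20, 22, 29]

The merge sort proceeds by recursively splitting the array and merging sorted halves.
After all merges, the sorted array is [1, 16, 18, 20, 22, 29].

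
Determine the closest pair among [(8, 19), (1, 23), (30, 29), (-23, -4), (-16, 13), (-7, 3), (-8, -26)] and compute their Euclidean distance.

Computing all pairwise distances among 7 points:

d((8, 19), (1, 23)) = 8.0623 <-- minimum
d((8, 19), (30, 29)) = 24.1661
d((8, 19), (-23, -4)) = 38.6005
d((8, 19), (-16, 13)) = 24.7386
d((8, 19), (-7, 3)) = 21.9317
d((8, 19), (-8, -26)) = 47.7598
d((1, 23), (30, 29)) = 29.6142
d((1, 23), (-23, -4)) = 36.1248
d((1, 23), (-16, 13)) = 19.7231
d((1, 23), (-7, 3)) = 21.5407
d((1, 23), (-8, -26)) = 49.8197
d((30, 29), (-23, -4)) = 62.434
d((30, 29), (-16, 13)) = 48.7032
d((30, 29), (-7, 3)) = 45.2217
d((30, 29), (-8, -26)) = 66.8506
d((-23, -4), (-16, 13)) = 18.3848
d((-23, -4), (-7, 3)) = 17.4642
d((-23, -4), (-8, -26)) = 26.6271
d((-16, 13), (-7, 3)) = 13.4536
d((-16, 13), (-8, -26)) = 39.8121
d((-7, 3), (-8, -26)) = 29.0172

Closest pair: (8, 19) and (1, 23) with distance 8.0623

The closest pair is (8, 19) and (1, 23) with Euclidean distance 8.0623. For 7 points, brute-force pairwise comparison is shown above. For large n, the divide-and-conquer algorithm (sort by x, recurse on halves, check the dividing strip) achieves O(n log n).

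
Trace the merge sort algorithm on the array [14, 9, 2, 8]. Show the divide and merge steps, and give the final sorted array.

Merge sort trace:

Split: [14, 9, 2, 8] -> [14, 9] and [2, 8]
  Split: [14, 9] -> [14] and [9]
  Merge: [14] + [9] -> [9, 14]
  Split: [2, 8] -> [2] and [8]
  Merge: [2] + [8] -> [2, 8]
Merge: [9, 14] + [2, 8] -> [2, 8, 9, 14]

Final sorted array: [2, 8, 9, 14]

The merge sort proceeds by recursively splitting the array and merging sorted halves.
After all merges, the sorted array is [2, 8, 9, 14].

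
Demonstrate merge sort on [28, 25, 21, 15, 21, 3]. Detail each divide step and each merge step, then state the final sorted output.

Merge sort trace:

Split: [28, 25, 21, 15, 21, 3] -> [28, 25, 21] and [15, 21, 3]
  Split: [28, 25, 21] -> [28] and [25, 21]
    Split: [25, 21] -> [25] and [21]
    Merge: [25] + [21] -> [21, 25]
  Merge: [28] + [21, 25] -> [21, 25, 28]
  Split: [15, 21, 3] -> [15] and [21, 3]
    Split: [21, 3] -> [21] and [3]
    Merge: [21] + [3] -> [3, 21]
  Merge: [15] + [3, 21] -> [3, 15, 21]
Merge: [21, 25, 28] + [3, 15, 21] -> [3, 15, 21, 21, 25, 28]

Final sorted array: [3, 15, 21, 21, 25, 28]

The merge sort proceeds by recursively splitting the array and merging sorted halves.
After all merges, the sorted array is [3, 15, 21, 21, 25, 28].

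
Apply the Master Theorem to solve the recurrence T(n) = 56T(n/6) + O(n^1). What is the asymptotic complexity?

Master Theorem for T(n) = 56T(n/6) + O(n^1):

a = 56, b = 6, c = 1
log_b(a) = log_6(56) = 2.2466

Case 1: c = 1 < log_6(56) = 2.2466
T(n) = O(n^(log_6 56))

For T(n) = 56T(n/6) + O(n^1): log_6(56) = 2.2466. This is Case 1 of the Master Theorem (c < log_b(a), work dominated by leaves), giving O(n^(log_6 56)).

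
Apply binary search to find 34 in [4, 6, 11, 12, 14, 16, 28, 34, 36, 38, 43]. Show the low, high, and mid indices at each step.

Binary search for 34 in [4, 6, 11, 12, 14, 16, 28, 34, 36, 38, 43]:

lo=0, hi=10, mid=5, arr[mid]=16 -> 16 < 34, search right half
lo=6, hi=10, mid=8, arr[mid]=36 -> 36 > 34, search left half
lo=6, hi=7, mid=6, arr[mid]=28 -> 28 < 34, search right half
lo=7, hi=7, mid=7, arr[mid]=34 -> Found target at index 7!

Binary search finds 34 at index 7 after 4 comparisons. The search repeatedly halves the search space by comparing with the middle element.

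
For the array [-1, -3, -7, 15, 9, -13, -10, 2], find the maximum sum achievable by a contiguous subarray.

Using Kadane's algorithm on [-1, -3, -7, 15, 9, -13, -10, 2]:

Scanning through the array:
Position 1 (value -3): max_ending_here = -3, max_so_far = -1
Position 2 (value -7): max_ending_here = -7, max_so_far = -1
Position 3 (value 15): max_ending_here = 15, max_so_far = 15
Position 4 (value 9): max_ending_here = 24, max_so_far = 24
Position 5 (value -13): max_ending_here = 11, max_so_far = 24
Position 6 (value -10): max_ending_here = 1, max_so_far = 24
Position 7 (value 2): max_ending_here = 3, max_so_far = 24

Maximum subarray: [15, 9]
Maximum sum: 24

The maximum subarray is [15, 9] with sum 24. This subarray runs from index 3 to index 4.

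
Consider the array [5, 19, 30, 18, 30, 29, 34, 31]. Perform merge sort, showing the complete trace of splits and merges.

Merge sort trace:

Split: [5, 19, 30, 18, 30, 29, 34, 31] -> [5, 19, 30, 18] and [30, 29, 34, 31]
  Split: [5, 19, 30, 18] -> [5, 19] and [30, 18]
    Split: [5, 19] -> [5] and [19]
    Merge: [5] + [19] -> [5, 19]
    Split: [30, 18] -> [30] and [18]
    Merge: [30] + [18] -> [18, 30]
  Merge: [5, 19] + [18, 30] -> [5, 18, 19, 30]
  Split: [30, 29, 34, 31] -> [30, 29] and [34, 31]
    Split: [30, 29] -> [30] and [29]
    Merge: [30] + [29] -> [29, 30]
    Split: [34, 31] -> [34] and [31]
    Merge: [34] + [31] -> [31, 34]
  Merge: [29, 30] + [31, 34] -> [29, 30, 31, 34]
Merge: [5, 18, 19, 30] + [29, 30, 31, 34] -> [5, 18, 19, 29, 30, 30, 31, 34]

Final sorted array: [5, 18, 19, 29, 30, 30, 31, 34]

The merge sort proceeds by recursively splitting the array and merging sorted halves.
After all merges, the sorted array is [5, 18, 19, 29, 30, 30, 31, 34].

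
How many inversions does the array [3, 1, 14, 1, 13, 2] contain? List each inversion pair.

Finding inversions in [3, 1, 14, 1, 13, 2]:

(0, 1): arr[0]=3 > arr[1]=1
(0, 3): arr[0]=3 > arr[3]=1
(0, 5): arr[0]=3 > arr[5]=2
(2, 3): arr[2]=14 > arr[3]=1
(2, 4): arr[2]=14 > arr[4]=13
(2, 5): arr[2]=14 > arr[5]=2
(4, 5): arr[4]=13 > arr[5]=2

Total inversions: 7

The array has 7 inversion(s): (0,1), (0,3), (0,5), (2,3), (2,4), (2,5), (4,5). Each pair (i,j) satisfies i < j and arr[i] > arr[j].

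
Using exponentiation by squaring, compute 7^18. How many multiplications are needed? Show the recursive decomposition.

Computing 7^18 by squaring (build up from 7^1; each line after the first costs one multiplication):

7^1 = 7
7^2 = (7^1)^2 = 7^2 = 49
7^4 = (7^2)^2 = 49^2 = 2401
7^8 = (7^4)^2 = 2401^2 = 5764801
7^9 = 7 * 7^8 = 7 * 5764801 = 40353607
7^18 = (7^9)^2 = 40353607^2 = 1628413597910449

Result: 1628413597910449
Multiplications needed: 5 (5 lines after 7^1)

7^18 = 1628413597910449. Using exponentiation by squaring, this requires 5 multiplications. The key idea: if the exponent is even, square the half-power; if odd, multiply by the base once.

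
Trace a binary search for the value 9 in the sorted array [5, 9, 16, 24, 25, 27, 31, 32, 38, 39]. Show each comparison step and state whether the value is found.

Binary search for 9 in [5, 9, 16, 24, 25, 27, 31, 32, 38, 39]:

lo=0, hi=9, mid=4, arr[mid]=25 -> 25 > 9, search left half
lo=0, hi=3, mid=1, arr[mid]=9 -> Found target at index 1!

Binary search finds 9 at index 1 after 2 comparisons. The search repeatedly halves the search space by comparing with the middle element.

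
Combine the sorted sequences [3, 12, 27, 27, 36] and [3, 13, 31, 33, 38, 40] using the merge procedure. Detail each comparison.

Merging process:

Compare 3 vs 3: take 3 from left. Merged: [3]
Compare 12 vs 3: take 3 from right. Merged: [3, 3]
Compare 12 vs 13: take 12 from left. Merged: [3, 3, 12]
Compare 27 vs 13: take 13 from right. Merged: [3, 3, 12, 13]
Compare 27 vs 31: take 27 from left. Merged: [3, 3, 12, 13, 27]
Compare 27 vs 31: take 27 from left. Merged: [3, 3, 12, 13, 27, 27]
Compare 36 vs 31: take 31 from right. Merged: [3, 3, 12, 13, 27, 27, 31]
Compare 36 vs 33: take 33 from right. Merged: [3, 3, 12, 13, 27, 27, 31, 33]
Compare 36 vs 38: take 36 from left. Merged: [3, 3, 12, 13, 27, 27, 31, 33, 36]
Append remaining from right: [38, 40]. Merged: [3, 3, 12, 13, 27, 27, 31, 33, 36, 38, 40]

Final merged array: [3, 3, 12, 13, 27, 27, 31, 33, 36, 38, 40]
Total comparisons: 9

The merged array is [3, 3, 12, 13, 27, 27, 31, 33, 36, 38, 40], requiring 9 comparisons. The merge step runs in O(n) time where n is the total number of elements.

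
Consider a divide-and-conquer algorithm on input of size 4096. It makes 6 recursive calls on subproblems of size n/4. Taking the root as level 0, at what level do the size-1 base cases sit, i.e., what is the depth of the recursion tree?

For divide and conquer with division factor 4:

Problem sizes at each level:
Level 0: 4096
Level 1: 1024
Level 2: 256
Level 3: 64
Level 4: 16
Level 5: 4
Level 6: 1

The root is level 0 and the size-1 base case is level 6 (the tree spans levels 0 through 6, i.e. 7 levels counting the root), so the depth is the number of divisions: log_4(4096) = 6

The recursion tree depth is log_4(4096) = 6. At each level, the problem size is divided by 4, so it takes 6 divisions to reduce to a base case of size 1. The algorithm makes 6 recursive calls at each level.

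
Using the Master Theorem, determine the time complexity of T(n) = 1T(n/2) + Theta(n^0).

Master Theorem for T(n) = 1T(n/2) + O(n^0):

a = 1, b = 2, c = 0
log_b(a) = log_2(1) = 0.0000

Case 2: c = 0 = log_2(1) = 0.0000
T(n) = O(n^0 log n) = O(log n)

For T(n) = 1T(n/2) + O(n^0): log_2(1) = 0.0000. This is Case 2 of the Master Theorem (c = log_b(a), equal work at all levels), giving O(log n).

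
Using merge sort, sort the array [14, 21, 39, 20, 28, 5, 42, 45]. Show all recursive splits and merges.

Merge sort trace:

Split: [14, 21, 39, 20, 28, 5, 42, 45] -> [14, 21, 39, 20] and [28, 5, 42, 45]
  Split: [14, 21, 39, 20] -> [14, 21] and [39, 20]
    Split: [14, 21] -> [14] and [21]
    Merge: [14] + [21] -> [14, 21]
    Split: [39, 20] -> [39] and [20]
    Merge: [39] + [20] -> [20, 39]
  Merge: [14, 21] + [20, 39] -> [14, 20, 21, 39]
  Split: [28, 5, 42, 45] -> [28, 5] and [42, 45]
    Split: [28, 5] -> [28] and [5]
    Merge: [28] + [5] -> [5, 28]
    Split: [42, 45] -> [42] and [45]
    Merge: [42] + [45] -> [42, 45]
  Merge: [5, 28] + [42, 45] -> [5, 28, 42, 45]
Merge: [14, 20, 21, 39] + [5, 28, 42, 45] -> [5, 14, 20, 21, 28, 39, 42, 45]

Final sorted array: [5, 14, 20, 21, 28, 39, 42, 45]

The merge sort proceeds by recursively splitting the array and merging sorted halves.
After all merges, the sorted array is [5, 14, 20, 21, 28, 39, 42, 45].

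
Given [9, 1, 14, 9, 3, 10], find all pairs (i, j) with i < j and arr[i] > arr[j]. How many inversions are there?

Finding inversions in [9, 1, 14, 9, 3, 10]:

(0, 1): arr[0]=9 > arr[1]=1
(0, 4): arr[0]=9 > arr[4]=3
(2, 3): arr[2]=14 > arr[3]=9
(2, 4): arr[2]=14 > arr[4]=3
(2, 5): arr[2]=14 > arr[5]=10
(3, 4): arr[3]=9 > arr[4]=3

Total inversions: 6

The array has 6 inversion(s): (0,1), (0,4), (2,3), (2,4), (2,5), (3,4). Each pair (i,j) satisfies i < j and arr[i] > arr[j].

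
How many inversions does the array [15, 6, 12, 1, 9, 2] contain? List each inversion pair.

Finding inversions in [15, 6, 12, 1, 9, 2]:

(0, 1): arr[0]=15 > arr[1]=6
(0, 2): arr[0]=15 > arr[2]=12
(0, 3): arr[0]=15 > arr[3]=1
(0, 4): arr[0]=15 > arr[4]=9
(0, 5): arr[0]=15 > arr[5]=2
(1, 3): arr[1]=6 > arr[3]=1
(1, 5): arr[1]=6 > arr[5]=2
(2, 3): arr[2]=12 > arr[3]=1
(2, 4): arr[2]=12 > arr[4]=9
(2, 5): arr[2]=12 > arr[5]=2
(4, 5): arr[4]=9 > arr[5]=2

Total inversions: 11

The array has 11 inversion(s): (0,1), (0,2), (0,3), (0,4), (0,5), (1,3), (1,5), (2,3), (2,4), (2,5), (4,5). Each pair (i,j) satisfies i < j and arr[i] > arr[j].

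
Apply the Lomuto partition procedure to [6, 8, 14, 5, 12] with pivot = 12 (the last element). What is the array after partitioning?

Lomuto partition with pivot = 12:

Initial array: [6, 8, 14, 5, 12]

arr[0]=6 <= 12: swap with position 0, array becomes [6, 8, 14, 5, 12]
arr[1]=8 <= 12: swap with position 1, array becomes [6, 8, 14, 5, 12]
arr[2]=14 > 12: no swap
arr[3]=5 <= 12: swap with position 2, array becomes [6, 8, 5, 14, 12]

Place pivot at position 3: [6, 8, 5, 12, 14]
Pivot position: 3

After partitioning with pivot 12, the array becomes [6, 8, 5, 12, 14]. The pivot is placed at index 3. All elements to the left of the pivot are <= 12, and all elements to the right are > 12.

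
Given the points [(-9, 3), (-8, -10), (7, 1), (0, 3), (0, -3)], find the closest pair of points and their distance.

Computing all pairwise distances among 5 points:

d((-9, 3), (-8, -10)) = 13.0384
d((-9, 3), (7, 1)) = 16.1245
d((-9, 3), (0, 3)) = 9.0
d((-9, 3), (0, -3)) = 10.8167
d((-8, -10), (7, 1)) = 18.6011
d((-8, -10), (0, 3)) = 15.2643
d((-8, -10), (0, -3)) = 10.6301
d((7, 1), (0, 3)) = 7.2801
d((7, 1), (0, -3)) = 8.0623
d((0, 3), (0, -3)) = 6.0 <-- minimum

Closest pair: (0, 3) and (0, -3) with distance 6.0

The closest pair is (0, 3) and (0, -3) with Euclidean distance 6.0. For 5 points, brute-force pairwise comparison is shown above. For large n, the divide-and-conquer algorithm (sort by x, recurse on halves, check the dividing strip) achieves O(n log n).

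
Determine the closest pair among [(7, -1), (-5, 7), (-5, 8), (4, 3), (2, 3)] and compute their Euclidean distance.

Computing all pairwise distances among 5 points:

d((7, -1), (-5, 7)) = 14.4222
d((7, -1), (-5, 8)) = 15.0
d((7, -1), (4, 3)) = 5.0
d((7, -1), (2, 3)) = 6.4031
d((-5, 7), (-5, 8)) = 1.0 <-- minimum
d((-5, 7), (4, 3)) = 9.8489
d((-5, 7), (2, 3)) = 8.0623
d((-5, 8), (4, 3)) = 10.2956
d((-5, 8), (2, 3)) = 8.6023
d((4, 3), (2, 3)) = 2.0

Closest pair: (-5, 7) and (-5, 8) with distance 1.0

The closest pair is (-5, 7) and (-5, 8) with Euclidean distance 1.0. For 5 points, brute-force pairwise comparison is shown above. For large n, the divide-and-conquer algorithm (sort by x, recurse on halves, check the dividing strip) achieves O(n log n).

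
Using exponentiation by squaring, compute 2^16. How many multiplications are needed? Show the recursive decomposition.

Computing 2^16 by squaring (build up from 2^1; each line after the first costs one multiplication):

2^1 = 2
2^2 = (2^1)^2 = 2^2 = 4
2^4 = (2^2)^2 = 4^2 = 16
2^8 = (2^4)^2 = 16^2 = 256
2^16 = (2^8)^2 = 256^2 = 65536

Result: 65536
Multiplications needed: 4 (4 lines after 2^1)

2^16 = 65536. Using exponentiation by squaring, this requires 4 multiplications. The key idea: if the exponent is even, square the half-power; if odd, multiply by the base once.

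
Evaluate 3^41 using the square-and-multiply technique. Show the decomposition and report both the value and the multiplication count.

Computing 3^41 by squaring (build up from 3^1; each line after the first costs one multiplication):

3^1 = 3
3^2 = (3^1)^2 = 3^2 = 9
3^4 = (3^2)^2 = 9^2 = 81
3^5 = 3 * 3^4 = 3 * 81 = 243
3^10 = (3^5)^2 = 243^2 = 59049
3^20 = (3^10)^2 = 59049^2 = 3486784401
3^40 = (3^20)^2 = 3486784401^2 = 12157665459056928801
3^41 = 3 * 3^40 = 3 * 12157665459056928801 = 36472996377170786403

Result: 36472996377170786403
Multiplications needed: 7 (7 lines after 3^1)

3^41 = 36472996377170786403. Using exponentiation by squaring, this requires 7 multiplications. The key idea: if the exponent is even, square the half-power; if odd, multiply by the base once.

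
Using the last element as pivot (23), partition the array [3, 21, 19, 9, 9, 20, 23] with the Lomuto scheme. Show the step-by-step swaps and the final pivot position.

Lomuto partition with pivot = 23:

Initial array: [3, 21, 19, 9, 9, 20, 23]

arr[0]=3 <= 23: swap with position 0, array becomes [3, 21, 19, 9, 9, 20, 23]
arr[1]=21 <= 23: swap with position 1, array becomes [3, 21, 19, 9, 9, 20, 23]
arr[2]=19 <= 23: swap with position 2, array becomes [3, 21, 19, 9, 9, 20, 23]
arr[3]=9 <= 23: swap with position 3, array becomes [3, 21, 19, 9, 9, 20, 23]
arr[4]=9 <= 23: swap with position 4, array becomes [3, 21, 19, 9, 9, 20, 23]
arr[5]=20 <= 23: swap with position 5, array becomes [3, 21, 19, 9, 9, 20, 23]

Place pivot at position 6: [3, 21, 19, 9, 9, 20, 23]
Pivot position: 6

After partitioning with pivot 23, the array becomes [3, 21, 19, 9, 9, 20, 23]. The pivot is placed at index 6. All elements to the left of the pivot are <= 23, and all elements to the right are > 23.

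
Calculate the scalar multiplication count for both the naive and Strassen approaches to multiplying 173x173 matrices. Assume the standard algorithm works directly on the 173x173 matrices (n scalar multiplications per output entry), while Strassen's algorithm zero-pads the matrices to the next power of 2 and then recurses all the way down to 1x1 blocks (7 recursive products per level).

Matrix multiplication for 173x173 matrices:

Strassen's algorithm requires power-of-2 dimensions. Pad 173x173 to 256x256 (next power of 2).

Standard algorithm: 173^3 = 5177717 multiplications
Strassen's algorithm: 7^(log2(256)) = 7^8 = 5764801 multiplications
Difference: 5177717 - 5764801 = -587084 (Strassen uses MORE here due to padding overhead — for small or just-over-power-of-2 n, padding can outweigh the per-level savings)

Standard: 5177717 multiplications (173^3). Strassen: 5764801 multiplications (7^8, after padding to 256x256). Strassen reduces 8 recursive multiplications to 7 at each level.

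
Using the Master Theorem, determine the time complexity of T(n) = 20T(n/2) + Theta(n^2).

Master Theorem for T(n) = 20T(n/2) + O(n^2):

a = 20, b = 2, c = 2
log_b(a) = log_2(20) = 4.3219

Case 1: c = 2 < log_2(20) = 4.3219
T(n) = O(n^(log_2 20))

For T(n) = 20T(n/2) + O(n^2): log_2(20) = 4.3219. This is Case 1 of the Master Theorem (c < log_b(a), work dominated by leaves), giving O(n^(log_2 20)).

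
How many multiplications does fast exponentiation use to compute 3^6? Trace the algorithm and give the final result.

Computing 3^6 by squaring (build up from 3^1; each line after the first costs one multiplication):

3^1 = 3
3^2 = (3^1)^2 = 3^2 = 9
3^3 = 3 * 3^2 = 3 * 9 = 27
3^6 = (3^3)^2 = 27^2 = 729

Result: 729
Multiplications needed: 3 (3 lines after 3^1)

3^6 = 729. Using exponentiation by squaring, this requires 3 multiplications. The key idea: if the exponent is even, square the half-power; if odd, multiply by the base once.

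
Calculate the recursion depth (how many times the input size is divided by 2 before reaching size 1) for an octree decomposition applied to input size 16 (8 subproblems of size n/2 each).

For divide and conquer with division factor 2:

Problem sizes at each level:
Level 0: 16
Level 1: 8
Level 2: 4
Level 3: 2
Level 4: 1

The root is level 0 and the size-1 base case is level 4 (the tree spans levels 0 through 4, i.e. 5 levels counting the root), so the depth is the number of divisions: log_2(16) = 4

The recursion tree depth is log_2(16) = 4. At each level, the problem size is divided by 2, so it takes 4 divisions to reduce to a base case of size 1. The algorithm makes 8 recursive calls at each level.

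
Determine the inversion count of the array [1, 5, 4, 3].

Finding inversions in [1, 5, 4, 3]:

(1, 2): arr[1]=5 > arr[2]=4
(1, 3): arr[1]=5 > arr[3]=3
(2, 3): arr[2]=4 > arr[3]=3

Total inversions: 3

The array has 3 inversion(s): (1,2), (1,3), (2,3). Each pair (i,j) satisfies i < j and arr[i] > arr[j].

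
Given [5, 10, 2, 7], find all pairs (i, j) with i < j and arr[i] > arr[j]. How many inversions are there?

Finding inversions in [5, 10, 2, 7]:

(0, 2): arr[0]=5 > arr[2]=2
(1, 2): arr[1]=10 > arr[2]=2
(1, 3): arr[1]=10 > arr[3]=7

Total inversions: 3

The array has 3 inversion(s): (0,2), (1,2), (1,3). Each pair (i,j) satisfies i < j and arr[i] > arr[j].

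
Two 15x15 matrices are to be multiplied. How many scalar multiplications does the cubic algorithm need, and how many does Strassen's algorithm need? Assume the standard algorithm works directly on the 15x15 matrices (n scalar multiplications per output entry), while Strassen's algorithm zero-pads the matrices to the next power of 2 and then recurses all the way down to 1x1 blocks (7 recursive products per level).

Matrix multiplication for 15x15 matrices:

Strassen's algorithm requires power-of-2 dimensions. Pad 15x15 to 16x16 (next power of 2).

Standard algorithm: 15^3 = 3375 multiplications
Strassen's algorithm: 7^(log2(16)) = 7^4 = 2401 multiplications
Savings: 3375 - 2401 = 974 multiplications

Standard: 3375 multiplications (15^3). Strassen: 2401 multiplications (7^4, after padding to 16x16). Strassen reduces 8 recursive multiplications to 7 at each level.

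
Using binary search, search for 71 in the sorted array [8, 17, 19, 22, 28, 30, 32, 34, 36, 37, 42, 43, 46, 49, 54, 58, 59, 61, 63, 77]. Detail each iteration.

Binary search for 71 in [8, 17, 19, 22, 28, 30, 32, 34, 36, 37, 42, 43, 46, 49, 54, 58, 59, 61, 63, 77]:

lo=0, hi=19, mid=9, arr[mid]=37 -> 37 < 71, search right half
lo=10, hi=19, mid=14, arr[mid]=54 -> 54 < 71, search right half
lo=15, hi=19, mid=17, arr[mid]=61 -> 61 < 71, search right half
lo=18, hi=19, mid=18, arr[mid]=63 -> 63 < 71, search right half
lo=19, hi=19, mid=19, arr[mid]=77 -> 77 > 71, search left half
lo=19 > hi=18, target 71 not found

Binary search determines that 71 is not in the array after 5 comparisons. The search space was exhausted without finding the target.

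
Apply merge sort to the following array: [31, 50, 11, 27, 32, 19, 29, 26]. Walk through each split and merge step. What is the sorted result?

Merge sort trace:

Split: [31, 50, 11, 27, 32, 19, 29, 26] -> [31, 50, 11, 27] and [32, 19, 29, 26]
  Split: [31, 50, 11, 27] -> [31, 50] and [11, 27]
    Split: [31, 50] -> [31] and [50]
    Merge: [31] + [50] -> [31, 50]
    Split: [11, 27] -> [11] and [27]
    Merge: [11] + [27] -> [11, 27]
  Merge: [31, 50] + [11, 27] -> [11, 27, 31, 50]
  Split: [32, 19, 29, 26] -> [32, 19] and [29, 26]
    Split: [32, 19] -> [32] and [19]
    Merge: [32] + [19] -> [19, 32]
    Split: [29, 26] -> [29] and [26]
    Merge: [29] + [26] -> [26, 29]
  Merge: [19, 32] + [26, 29] -> [19, 26, 29, 32]
Merge: [11, 27, 31, 50] + [19, 26, 29, 32] -> [11, 19, 26, 27, 29, 31, 32, 50]

Final sorted array: [11, 19, 26, 27, 29, 31, 32, 50]

The merge sort proceeds by recursively splitting the array and merging sorted halves.
After all merges, the sorted array is [11, 19, 26, 27, 29, 31, 32, 50].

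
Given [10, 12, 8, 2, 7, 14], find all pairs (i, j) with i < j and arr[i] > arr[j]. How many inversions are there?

Finding inversions in [10, 12, 8, 2, 7, 14]:

(0, 2): arr[0]=10 > arr[2]=8
(0, 3): arr[0]=10 > arr[3]=2
(0, 4): arr[0]=10 > arr[4]=7
(1, 2): arr[1]=12 > arr[2]=8
(1, 3): arr[1]=12 > arr[3]=2
(1, 4): arr[1]=12 > arr[4]=7
(2, 3): arr[2]=8 > arr[3]=2
(2, 4): arr[2]=8 > arr[4]=7

Total inversions: 8

The array has 8 inversion(s): (0,2), (0,3), (0,4), (1,2), (1,3), (1,4), (2,3), (2,4). Each pair (i,j) satisfies i < j and arr[i] > arr[j].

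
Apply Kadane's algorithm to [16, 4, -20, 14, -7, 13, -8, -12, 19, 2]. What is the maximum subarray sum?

Using Kadane's algorithm on [16, 4, -20, 14, -7, 13, -8, -12, 19, 2]:

Scanning through the array:
Position 1 (value 4): max_ending_here = 20, max_so_far = 20
Position 2 (value -20): max_ending_here = 0, max_so_far = 20
Position 3 (value 14): max_ending_here = 14, max_so_far = 20
Position 4 (value -7): max_ending_here = 7, max_so_far = 20
Position 5 (value 13): max_ending_here = 20, max_so_far = 20
Position 6 (value -8): max_ending_here = 12, max_so_far = 20
Position 7 (value -12): max_ending_here = 0, max_so_far = 20
Position 8 (value 19): max_ending_here = 19, max_so_far = 20
Position 9 (value 2): max_ending_here = 21, max_so_far = 21

Maximum subarray: [16, 4, -20, 14, -7, 13, -8, -12, 19, 2]
Maximum sum: 21

The maximum subarray is [16, 4, -20, 14, -7, 13, -8, -12, 19, 2] with sum 21. This subarray runs from index 0 to index 9.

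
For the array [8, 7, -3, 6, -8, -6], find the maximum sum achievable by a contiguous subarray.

Using Kadane's algorithm on [8, 7, -3, 6, -8, -6]:

Scanning through the array:
Position 1 (value 7): max_ending_here = 15, max_so_far = 15
Position 2 (value -3): max_ending_here = 12, max_so_far = 15
Position 3 (value 6): max_ending_here = 18, max_so_far = 18
Position 4 (value -8): max_ending_here = 10, max_so_far = 18
Position 5 (value -6): max_ending_here = 4, max_so_far = 18

Maximum subarray: [8, 7, -3, 6]
Maximum sum: 18

The maximum subarray is [8, 7, -3, 6] with sum 18. This subarray runs from index 0 to index 3.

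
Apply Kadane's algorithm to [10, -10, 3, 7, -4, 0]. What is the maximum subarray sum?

Using Kadane's algorithm on [10, -10, 3, 7, -4, 0]:

Scanning through the array:
Position 1 (value -10): max_ending_here = 0, max_so_far = 10
Position 2 (value 3): max_ending_here = 3, max_so_far = 10
Position 3 (value 7): max_ending_here = 10, max_so_far = 10
Position 4 (value -4): max_ending_here = 6, max_so_far = 10
Position 5 (value 0): max_ending_here = 6, max_so_far = 10

Maximum subarray: [10]
Maximum sum: 10

The maximum subarray is [10] with sum 10. This subarray runs from index 0 to index 0.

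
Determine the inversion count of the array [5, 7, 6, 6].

Finding inversions in [5, 7, 6, 6]:

(1, 2): arr[1]=7 > arr[2]=6
(1, 3): arr[1]=7 > arr[3]=6

Total inversions: 2

The array has 2 inversion(s): (1,2), (1,3). Each pair (i,j) satisfies i < j and arr[i] > arr[j].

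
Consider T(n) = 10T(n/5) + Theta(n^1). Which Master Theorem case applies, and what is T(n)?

Master Theorem for T(n) = 10T(n/5) + O(n^1):

a = 10, b = 5, c = 1
log_b(a) = log_5(10) = 1.4307

Case 1: c = 1 < log_5(10) = 1.4307
T(n) = O(n^(log_5 10))

For T(n) = 10T(n/5) + O(n^1): log_5(10) = 1.4307. This is Case 1 of the Master Theorem (c < log_b(a), work dominated by leaves), giving O(n^(log_5 10)).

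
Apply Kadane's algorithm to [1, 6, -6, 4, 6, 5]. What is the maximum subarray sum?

Using Kadane's algorithm on [1, 6, -6, 4, 6, 5]:

Scanning through the array:
Position 1 (value 6): max_ending_here = 7, max_so_far = 7
Position 2 (value -6): max_ending_here = 1, max_so_far = 7
Position 3 (value 4): max_ending_here = 5, max_so_far = 7
Position 4 (value 6): max_ending_here = 11, max_so_far = 11
Position 5 (value 5): max_ending_here = 16, max_so_far = 16

Maximum subarray: [1, 6, -6, 4, 6, 5]
Maximum sum: 16

The maximum subarray is [1, 6, -6, 4, 6, 5] with sum 16. This subarray runs from index 0 to index 5.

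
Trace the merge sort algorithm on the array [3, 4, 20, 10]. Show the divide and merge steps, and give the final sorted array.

Merge sort trace:

Split: [3, 4, 20, 10] -> [3, 4] and [20, 10]
  Split: [3, 4] -> [3] and [4]
  Merge: [3] + [4] -> [3, 4]
  Split: [20, 10] -> [20] and [10]
  Merge: [20] + [10] -> [10, 20]
Merge: [3, 4] + [10, 20] -> [3, 4, 10, 20]

Final sorted array: [3, 4, 10, 20]

The merge sort proceeds by recursively splitting the array and merging sorted halves.
After all merges, the sorted array is [3, 4, 10, 20].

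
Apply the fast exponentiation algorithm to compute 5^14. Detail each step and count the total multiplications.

Computing 5^14 by squaring (build up from 5^1; each line after the first costs one multiplication):

5^1 = 5
5^2 = (5^1)^2 = 5^2 = 25
5^3 = 5 * 5^2 = 5 * 25 = 125
5^6 = (5^3)^2 = 125^2 = 15625
5^7 = 5 * 5^6 = 5 * 15625 = 78125
5^14 = (5^7)^2 = 78125^2 = 6103515625

Result: 6103515625
Multiplications needed: 5 (5 lines after 5^1)

5^14 = 6103515625. Using exponentiation by squaring, this requires 5 multiplications. The key idea: if the exponent is even, square the half-power; if odd, multiply by the base once.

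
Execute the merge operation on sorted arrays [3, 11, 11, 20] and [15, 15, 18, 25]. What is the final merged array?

Merging process:

Compare 3 vs 15: take 3 from left. Merged: [3]
Compare 11 vs 15: take 11 from left. Merged: [3, 11]
Compare 11 vs 15: take 11 from left. Merged: [3, 11, 11]
Compare 20 vs 15: take 15 from right. Merged: [3, 11, 11, 15]
Compare 20 vs 15: take 15 from right. Merged: [3, 11, 11, 15, 15]
Compare 20 vs 18: take 18 from right. Merged: [3, 11, 11, 15, 15, 18]
Compare 20 vs 25: take 20 from left. Merged: [3, 11, 11, 15, 15, 18, 20]
Append remaining from right: [25]. Merged: [3, 11, 11, 15, 15, 18, 20, 25]

Final merged array: [3, 11, 11, 15, 15, 18, 20, 25]
Total comparisons: 7

The merged array is [3, 11, 11, 15, 15, 18, 20, 25], requiring 7 comparisons. The merge step runs in O(n) time where n is the total number of elements.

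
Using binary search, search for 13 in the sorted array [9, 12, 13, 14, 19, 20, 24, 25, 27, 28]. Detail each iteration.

Binary search for 13 in [9, 12, 13, 14, 19, 20, 24, 25, 27, 28]:

lo=0, hi=9, mid=4, arr[mid]=19 -> 19 > 13, search left half
lo=0, hi=3, mid=1, arr[mid]=12 -> 12 < 13, search right half
lo=2, hi=3, mid=2, arr[mid]=13 -> Found target at index 2!

Binary search finds 13 at index 2 after 3 comparisons. The search repeatedly halves the search space by comparing with the middle element.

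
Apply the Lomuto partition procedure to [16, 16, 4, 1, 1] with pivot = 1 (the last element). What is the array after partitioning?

Lomuto partition with pivot = 1:

Initial array: [16, 16, 4, 1, 1]

arr[0]=16 > 1: no swap
arr[1]=16 > 1: no swap
arr[2]=4 > 1: no swap
arr[3]=1 <= 1: swap with position 0, array becomes [1, 16, 4, 16, 1]

Place pivot at position 1: [1, 1, 4, 16, 16]
Pivot position: 1

After partitioning with pivot 1, the array becomes [1, 1, 4, 16, 16]. The pivot is placed at index 1. All elements to the left of the pivot are <= 1, and all elements to the right are > 1.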